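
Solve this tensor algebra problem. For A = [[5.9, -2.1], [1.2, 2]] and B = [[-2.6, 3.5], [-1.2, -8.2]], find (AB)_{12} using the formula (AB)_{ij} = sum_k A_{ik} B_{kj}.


(AB)_{ij} = sum_k A_{ik} B_{kj}.
For i=1, j=2:
A_{11} * B_{12} = 5.9 * 3.5 = 20.65
A_{12} * B_{22} = -2.1 * -8.2 = 17.22
Sum = 20.65 + 17.22 = 37.87

37.87


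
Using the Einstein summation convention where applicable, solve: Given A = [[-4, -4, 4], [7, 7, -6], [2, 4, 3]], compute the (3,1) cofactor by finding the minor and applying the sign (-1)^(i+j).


To find cofactor C_{31}, delete row 3 and column 1.
The resulting 2x2 submatrix is: [[-4, 4], [7, -6]]
Minor M_{31} = -4*-6 - 4*7
  = 24 - 28 = -4
Sign = (-1)^(3+1) = (-1)^4 = 1
Cofactor C_{31} = 1 * -4 = -4

-4


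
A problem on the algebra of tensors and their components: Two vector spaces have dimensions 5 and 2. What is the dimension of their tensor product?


The dimension of a tensor product is the product of dimensions.
dim(V) = 5, dim(W) = 2
dim(V (x) W) = 5 * 2 = 10

10


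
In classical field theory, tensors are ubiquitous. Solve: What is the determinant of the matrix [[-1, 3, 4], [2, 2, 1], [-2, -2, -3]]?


Expanding along the first row, det(A) = a11*M_11 - a12*M_12 + a13*M_13, where M_1j is the (1,j) minor.
Minor M_11 = 2*-3 - 1*-2 = -4
Minor M_12 = 2*-3 - 1*-2 = -4
Minor M_13 = 2*-2 - 2*-2 = 0
det = -1*(-4) - 3*(-4) + 4*(0)
    = 4 - -12 + 0
    = 16

16


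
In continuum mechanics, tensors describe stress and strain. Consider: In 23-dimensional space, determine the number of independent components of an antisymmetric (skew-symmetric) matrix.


An antisymmetric rank-2 tensor satisfies A_{ij} = -A_{ji}, so diagonal entries are zero.
The independent components are the upper-triangular entries: C(n, 2) = n(n-1)/2.
n = 23
C(23, 2) = 23 * 22 / 2 = 506 / 2 = 253

253


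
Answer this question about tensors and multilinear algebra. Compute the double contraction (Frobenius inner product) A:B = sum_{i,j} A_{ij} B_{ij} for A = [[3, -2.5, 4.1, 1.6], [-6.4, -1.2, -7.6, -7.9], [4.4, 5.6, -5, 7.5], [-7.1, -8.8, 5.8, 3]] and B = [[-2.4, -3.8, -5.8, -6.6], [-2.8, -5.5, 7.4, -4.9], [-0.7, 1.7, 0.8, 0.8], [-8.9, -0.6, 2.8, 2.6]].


A:B = sum over all i,j of A_{ij} * B_{ij}.
Row 1: 3*-2.4=-7.2, -2.5*-3.8=9.5, 4.1*-5.8=-23.78, 1.6*-6.6=-10.56 => row sum = -32.04
Row 2: -6.4*-2.8=17.92, -1.2*-5.5=6.6, -7.6*7.4=-56.24, -7.9*-4.9=38.71 => row sum = 6.99
Row 3: 4.4*-0.7=-3.08, 5.6*1.7=9.52, -5*0.8=-4, 7.5*0.8=6 => row sum = 8.44
Row 4: -7.1*-8.9=63.19, -8.8*-0.6=5.28, 5.8*2.8=16.24, 3*2.6=7.8 => row sum = 92.51
Total = -32.04 + 6.99 + 8.44 + 92.51 = 75.9

75.9


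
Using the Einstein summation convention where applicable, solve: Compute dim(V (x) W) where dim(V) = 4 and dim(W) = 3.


The dimension of a tensor product is the product of dimensions.
dim(V) = 4, dim(W) = 3
dim(V (x) W) = 4 * 3 = 12

12


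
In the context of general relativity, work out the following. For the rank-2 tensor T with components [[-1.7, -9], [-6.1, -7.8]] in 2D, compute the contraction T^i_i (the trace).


The contraction (trace) of a rank-2 tensor is the sum of its diagonal elements.
Diagonal entries: A[1,1] = -1.7, A[2,2] = -7.8
Tr(A) = -1.7 + -7.8 = -9.5

-9.5


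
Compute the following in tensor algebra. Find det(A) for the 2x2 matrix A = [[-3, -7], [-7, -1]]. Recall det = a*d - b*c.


For a 2x2 matrix [[a, b], [c, d]], det = a*d - b*c.
a = -3, b = -7, c = -7, d = -1
a*d = -3 * -1 = 3
b*c = -7 * -7 = 49
det = 3 - 49 = -46

-46


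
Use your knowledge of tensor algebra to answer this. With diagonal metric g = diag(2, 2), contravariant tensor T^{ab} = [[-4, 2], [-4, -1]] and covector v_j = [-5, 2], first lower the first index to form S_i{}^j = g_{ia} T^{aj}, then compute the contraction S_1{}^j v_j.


Step 1: lower the first index. For a diagonal metric, g_{ia} T^{aj} = g_{ii} T^{ij} (no sum on i).
g_{11} = 2
S_1{}^1 = 2 * T^{11} = 2 * -4 = -8
S_1{}^2 = 2 * T^{12} = 2 * 2 = 4
Step 2: contract S_1{}^j with v_j.
S_1{}^1 * v_1 = -8 * -5 = 40
S_1{}^2 * v_2 = 4 * 2 = 8
Result = 40 + 8 = 48

48


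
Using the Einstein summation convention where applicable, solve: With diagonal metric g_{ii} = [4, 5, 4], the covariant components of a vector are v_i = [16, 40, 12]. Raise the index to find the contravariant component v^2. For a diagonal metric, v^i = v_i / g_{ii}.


To raise an index with a diagonal metric: v^i = v_i / g_{ii}.
For index 2: v_2 = 40, g_{22} = 5
v^2 = 40 / 5 = 8

8


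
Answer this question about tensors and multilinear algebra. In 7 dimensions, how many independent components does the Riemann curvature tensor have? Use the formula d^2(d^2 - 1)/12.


The Riemann tensor in d dimensions has d^2(d^2 - 1)/12 independent components.
d = 7, so d^2 = 49
d^2 - 1 = 48
d^2(d^2 - 1) = 49 * 48 = 2352
Divide by 12: 2352 / 12 = 196

196


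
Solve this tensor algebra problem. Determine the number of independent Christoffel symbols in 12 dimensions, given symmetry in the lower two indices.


Christoffel symbols Gamma^k_{ij} are symmetric in i,j, so there are d * d(d+1)/2 independent symbols.
d = 12
d(d+1)/2 = 12 * 13 / 2 = 78
Total = 12 * 78 = 936

936


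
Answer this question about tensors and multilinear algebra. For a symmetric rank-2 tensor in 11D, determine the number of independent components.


A symmetric rank-2 tensor in d dimensions has d(d+1)/2 independent components.
d = 11
d(d+1)/2 = 11 * 12 / 2 = 132 / 2 = 66

66


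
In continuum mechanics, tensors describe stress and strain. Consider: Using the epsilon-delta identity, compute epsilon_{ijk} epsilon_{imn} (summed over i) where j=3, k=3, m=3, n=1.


Using the identity: epsilon_{ijk} epsilon_{imn} = delta_{jm} delta_{kn} - delta_{jn} delta_{km}.
delta_{33} = 1
delta_{31} = 0
delta_{31} = 0
delta_{33} = 1
Result = 1 * 0 - 0 * 1 = 0 - 0 = 0

0


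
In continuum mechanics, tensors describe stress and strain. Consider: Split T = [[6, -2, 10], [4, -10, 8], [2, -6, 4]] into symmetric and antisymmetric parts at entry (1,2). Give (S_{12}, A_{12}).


T_{12} = -2
T_{21} = 4
S_{12} = (-2 + 4)/2 = 2/2 = 1
A_{12} = (-2 - 4)/2 = -6/2 = -3
Check: S + A = 1 + -3 = -2 = T_{12}.

(1, -3)


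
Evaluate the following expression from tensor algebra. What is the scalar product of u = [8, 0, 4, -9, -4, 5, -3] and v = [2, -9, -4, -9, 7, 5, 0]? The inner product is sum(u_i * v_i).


The inner product u . v = sum of u_i * v_i.
Term-by-term: 8 * 2, 0 * -9, 4 * -4, -9 * -9, -4 * 7, 5 * 5, -3 * 0
Products: 16, 0, -16, 81, -28, 25, 0
Sum = 16 + 0 + -16 + 81 + -28 + 25 + 0 = 78

78


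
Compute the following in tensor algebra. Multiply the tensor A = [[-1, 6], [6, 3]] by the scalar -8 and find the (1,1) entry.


Scalar multiplication: (cA)_{ij} = c * A_{ij}.
c = -8
A_{11} = -1
(cA)_{11} = -8 * -1 = 8

8


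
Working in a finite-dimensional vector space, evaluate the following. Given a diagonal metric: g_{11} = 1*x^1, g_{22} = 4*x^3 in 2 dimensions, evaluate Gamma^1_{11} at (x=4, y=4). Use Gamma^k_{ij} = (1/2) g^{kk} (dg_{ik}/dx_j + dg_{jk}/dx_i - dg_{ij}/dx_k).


For a diagonal metric, Gamma^k_{ij} = (1/2) g^{kk} (dg_{ik}/dx_j + dg_{jk}/dx_i - dg_{ij}/dx_k).
The metric is diagonal, so g_{ab} = 0 for a != b.
At the given point: g_{11} = 4, g_{22} = 256
g^{11} = 1/4
dg_{11}/dx_1 = dg_{11}/dx_1 = 1
dg_{11}/dx_1 = dg_{11}/dx_1 = 1
dg_{11}/dx_1 = dg_{11}/dx_1 = 1
Numerator = 1 + 1 - 1 = 1
Gamma^1_{11} = 1 / (2 * 4) = 1/8

1/8


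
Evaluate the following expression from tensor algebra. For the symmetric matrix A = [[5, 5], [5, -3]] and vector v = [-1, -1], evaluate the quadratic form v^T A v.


First compute Av:
(Av)_1 = 5*-1 + 5*-1 = -10
(Av)_2 = 5*-1 + -3*-1 = -2
Av = [-10, -2]
Then v^T (Av) = -1*-10 + -1*-2
= 10 + 2 = 12

12


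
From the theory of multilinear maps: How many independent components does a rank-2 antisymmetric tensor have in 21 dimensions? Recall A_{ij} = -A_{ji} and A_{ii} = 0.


An antisymmetric rank-2 tensor satisfies A_{ij} = -A_{ji}, so diagonal entries are zero.
The independent components are the upper-triangular entries: C(n, 2) = n(n-1)/2.
n = 21
C(21, 2) = 21 * 20 / 2 = 420 / 2 = 210

210


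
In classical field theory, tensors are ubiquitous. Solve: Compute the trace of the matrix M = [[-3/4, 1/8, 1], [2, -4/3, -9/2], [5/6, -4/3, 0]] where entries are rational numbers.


The trace is the sum of diagonal entries.
Diagonal: M[1,1] = -3/4, M[2,2] = -4/3, M[3,3] = 0
Tr(M) = -3/4 + -4/3 + 0
Computing step by step:
After adding M[1,1]: -3/4
After adding M[2,2]: -25/12
After adding M[3,3]: -25/12
Tr(M) = -25/12

-25/12


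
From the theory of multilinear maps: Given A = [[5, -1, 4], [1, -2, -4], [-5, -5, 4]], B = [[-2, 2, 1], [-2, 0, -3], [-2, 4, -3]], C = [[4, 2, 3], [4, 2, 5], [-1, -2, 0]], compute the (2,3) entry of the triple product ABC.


(ABC)_{23} = sum_m (AB)_{2m} C_{m3}. First compute row 2 of AB.
(AB)_{21} = 1*-2 + -2*-2 + -4*-2 = 10
(AB)_{22} = 1*2 + -2*0 + -4*4 = -14
(AB)_{23} = 1*1 + -2*-3 + -4*-3 = 19
Now contract with column 3 of C:
(AB)_{21} * C_{13} = 10 * 3 = 30
(AB)_{22} * C_{23} = -14 * 5 = -70
(AB)_{23} * C_{33} = 19 * 0 = 0
(ABC)_{23} = 30 + -70 + 0 = -40

-40


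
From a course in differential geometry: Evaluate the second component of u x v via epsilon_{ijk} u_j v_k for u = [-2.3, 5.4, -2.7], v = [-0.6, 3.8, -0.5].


(u x v)_2 = sum_{j,k} epsilon_{2jk} u_j v_k. Only permutations of (1,2,3) contribute; the two non-zero terms are:
eps_{213} u_1 v_3 = -1 * -2.3 * -0.5 = -1.15
eps_{231} u_3 v_1 = 1 * -2.7 * -0.6 = 1.62
(u x v)_2 = 0.47

0.47


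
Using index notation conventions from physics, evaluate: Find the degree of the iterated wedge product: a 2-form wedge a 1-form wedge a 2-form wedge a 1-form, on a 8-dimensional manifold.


The degree of a wedge product is the sum of the degrees of the individual forms.
Degrees: 2, 1, 2, 1
Total degree = 2 + 1 + 2 + 1 = 6

6


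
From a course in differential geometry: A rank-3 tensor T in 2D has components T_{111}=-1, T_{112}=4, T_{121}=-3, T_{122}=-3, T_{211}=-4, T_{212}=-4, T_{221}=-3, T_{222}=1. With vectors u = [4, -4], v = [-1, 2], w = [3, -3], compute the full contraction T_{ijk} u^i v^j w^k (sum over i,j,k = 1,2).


S = sum over i,j,k of T_{ijk} u_i v_j w_k. Expanding all 8 terms:
T_{111}*u_1*v_1*w_1 = -1*4*-1*3 = 12  (running total: 12)
T_{112}*u_1*v_1*w_2 = 4*4*-1*-3 = 48  (running total: 60)
T_{121}*u_1*v_2*w_1 = -3*4*2*3 = -72  (running total: -12)
T_{122}*u_1*v_2*w_2 = -3*4*2*-3 = 72  (running total: 60)
T_{211}*u_2*v_1*w_1 = -4*-4*-1*3 = -48  (running total: 12)
T_{212}*u_2*v_1*w_2 = -4*-4*-1*-3 = 48  (running total: 60)
T_{221}*u_2*v_2*w_1 = -3*-4*2*3 = 72  (running total: 132)
T_{222}*u_2*v_2*w_2 = 1*-4*2*-3 = 24  (running total: 156)
S = 156

156


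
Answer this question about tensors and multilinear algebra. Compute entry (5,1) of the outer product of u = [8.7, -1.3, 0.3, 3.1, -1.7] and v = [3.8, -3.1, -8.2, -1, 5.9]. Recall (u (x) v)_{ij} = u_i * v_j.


The outer product entry T_{ij} = u_i * v_j.
We need i=5, j=1.
u_5 = -1.7, v_1 = 3.8
T_{5,1} = -1.7 * 3.8 = -6.46

-6.46


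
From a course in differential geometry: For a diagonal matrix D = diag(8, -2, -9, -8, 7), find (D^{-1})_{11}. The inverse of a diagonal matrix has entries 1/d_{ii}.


For a diagonal matrix, the inverse has entries (D^{-1})_{ii} = 1/d_{ii}.
The diagonal entries are: d_{11} = 8, d_{22} = -2, d_{33} = -9, d_{44} = -8, d_{55} = 7
We need (D^{-1})_{11} = 1/d_{11} = 1/8 = 1/8

1/8


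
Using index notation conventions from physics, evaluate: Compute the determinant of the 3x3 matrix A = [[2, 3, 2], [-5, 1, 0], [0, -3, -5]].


Expanding along the first row, det(A) = a11*M_11 - a12*M_12 + a13*M_13, where M_1j is the (1,j) minor.
Minor M_11 = 1*-5 - 0*-3 = -5
Minor M_12 = -5*-5 - 0*0 = 25
Minor M_13 = -5*-3 - 1*0 = 15
det = 2*(-5) - 3*(25) + 2*(15)
    = -10 - 75 + 30
    = -55

-55


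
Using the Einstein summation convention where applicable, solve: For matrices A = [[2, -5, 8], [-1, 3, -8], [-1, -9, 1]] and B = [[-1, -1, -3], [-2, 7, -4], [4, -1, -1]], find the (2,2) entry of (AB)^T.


(AB)^T_{ij} = (AB)_{ji} = sum_k A_{jk} B_{ki}.
For i=2, j=2 we need (AB)_{22}:
A_{21} * B_{12} = -1 * -1 = 1
A_{22} * B_{22} = 3 * 7 = 21
A_{23} * B_{32} = -8 * -1 = 8
Sum = 1 + 21 + 8 = 30

30


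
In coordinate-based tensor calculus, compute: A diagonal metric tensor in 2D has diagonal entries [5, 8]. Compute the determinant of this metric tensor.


For a diagonal metric, the determinant is the product of diagonal entries.
Diagonal entries: 5, 8
det(g) = 5 * 8 = 40

40


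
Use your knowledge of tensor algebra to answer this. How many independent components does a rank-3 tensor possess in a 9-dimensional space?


The number of components of a rank-r tensor in d dimensions is d^r.
Here d = 9 and r = 3.
9^3 = 729

729


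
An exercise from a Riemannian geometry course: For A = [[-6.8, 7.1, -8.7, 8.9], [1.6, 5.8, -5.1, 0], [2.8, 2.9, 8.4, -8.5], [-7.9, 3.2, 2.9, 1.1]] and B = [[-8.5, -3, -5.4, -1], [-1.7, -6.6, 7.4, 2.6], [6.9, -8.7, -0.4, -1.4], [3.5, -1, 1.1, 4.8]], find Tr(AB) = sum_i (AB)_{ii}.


Tr(AB) = sum_i (AB)_{ii} where (AB)_{ii} = sum_k A_{ik} B_{ki}.
(AB)_{11} = -6.8*-8.5 + 7.1*-1.7 + -8.7*6.9 + 8.9*3.5 = 16.85
(AB)_{22} = 1.6*-3 + 5.8*-6.6 + -5.1*-8.7 + 0*-1 = 1.29
(AB)_{33} = 2.8*-5.4 + 2.9*7.4 + 8.4*-0.4 + -8.5*1.1 = -6.37
(AB)_{44} = -7.9*-1 + 3.2*2.6 + 2.9*-1.4 + 1.1*4.8 = 17.44
Tr(AB) = 16.85 + 1.29 + -6.37 + 17.44 = 29.21

29.21


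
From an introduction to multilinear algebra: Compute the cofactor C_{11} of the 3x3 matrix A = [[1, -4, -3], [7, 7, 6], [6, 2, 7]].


To find cofactor C_{11}, delete row 1 and column 1.
The resulting 2x2 submatrix is: [[7, 6], [2, 7]]
Minor M_{11} = 7*7 - 6*2
  = 49 - 12 = 37
Sign = (-1)^(1+1) = (-1)^2 = 1
Cofactor C_{11} = 1 * 37 = 37

37


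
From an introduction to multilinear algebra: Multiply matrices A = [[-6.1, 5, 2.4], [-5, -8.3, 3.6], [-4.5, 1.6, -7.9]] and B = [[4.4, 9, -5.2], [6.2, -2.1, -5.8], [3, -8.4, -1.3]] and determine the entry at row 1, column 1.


(AB)_{ij} = sum_k A_{ik} B_{kj}.
For i=1, j=1:
A_{11} * B_{11} = -6.1 * 4.4 = -26.84
A_{12} * B_{21} = 5 * 6.2 = 31
A_{13} * B_{31} = 2.4 * 3 = 7.2
Sum = -26.84 + 31 + 7.2 = 11.36

11.36


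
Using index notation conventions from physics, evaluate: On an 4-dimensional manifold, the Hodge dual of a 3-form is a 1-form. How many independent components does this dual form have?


The Hodge dual of a p-form on an n-dimensional manifold is an (n-p)-form.
n = 4, p = 3, so dual degree = 4 - 3 = 1
The number of components is C(n, n-p) = C(4, 1) = 4

4


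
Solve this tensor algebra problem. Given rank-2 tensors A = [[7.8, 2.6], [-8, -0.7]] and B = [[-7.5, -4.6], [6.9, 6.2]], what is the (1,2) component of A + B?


Tensor addition is component-wise: (A + B)_{ij} = A_{ij} + B_{ij}.
A_{12} = 2.6
B_{12} = -4.6
(A + B)_{12} = 2.6 + -4.6 = -2

-2


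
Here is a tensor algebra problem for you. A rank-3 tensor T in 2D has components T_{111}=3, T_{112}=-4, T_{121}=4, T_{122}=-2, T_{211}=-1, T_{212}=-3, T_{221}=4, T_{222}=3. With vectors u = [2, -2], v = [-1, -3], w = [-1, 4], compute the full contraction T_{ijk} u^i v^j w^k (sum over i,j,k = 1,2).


S = sum over i,j,k of T_{ijk} u_i v_j w_k. Expanding all 8 terms:
T_{111}*u_1*v_1*w_1 = 3*2*-1*-1 = 6  (running total: 6)
T_{112}*u_1*v_1*w_2 = -4*2*-1*4 = 32  (running total: 38)
T_{121}*u_1*v_2*w_1 = 4*2*-3*-1 = 24  (running total: 62)
T_{122}*u_1*v_2*w_2 = -2*2*-3*4 = 48  (running total: 110)
T_{211}*u_2*v_1*w_1 = -1*-2*-1*-1 = 2  (running total: 112)
T_{212}*u_2*v_1*w_2 = -3*-2*-1*4 = -24  (running total: 88)
T_{221}*u_2*v_2*w_1 = 4*-2*-3*-1 = -24  (running total: 64)
T_{222}*u_2*v_2*w_2 = 3*-2*-3*4 = 72  (running total: 136)
S = 136

136


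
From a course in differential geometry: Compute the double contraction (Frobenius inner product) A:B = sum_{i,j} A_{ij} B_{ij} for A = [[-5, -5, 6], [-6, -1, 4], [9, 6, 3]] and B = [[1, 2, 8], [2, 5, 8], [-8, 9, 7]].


A:B = sum over all i,j of A_{ij} * B_{ij}.
Row 1: -5*1=-5, -5*2=-10, 6*8=48 => row sum = 33
Row 2: -6*2=-12, -1*5=-5, 4*8=32 => row sum = 15
Row 3: 9*-8=-72, 6*9=54, 3*7=21 => row sum = 3
Total = 33 + 15 + 3 = 51

51


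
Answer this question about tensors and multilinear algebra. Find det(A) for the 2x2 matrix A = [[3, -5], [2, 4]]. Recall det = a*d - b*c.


For a 2x2 matrix [[a, b], [c, d]], det = a*d - b*c.
a = 3, b = -5, c = 2, d = 4
a*d = 3 * 4 = 12
b*c = -5 * 2 = -10
det = 12 - -10 = 22

22


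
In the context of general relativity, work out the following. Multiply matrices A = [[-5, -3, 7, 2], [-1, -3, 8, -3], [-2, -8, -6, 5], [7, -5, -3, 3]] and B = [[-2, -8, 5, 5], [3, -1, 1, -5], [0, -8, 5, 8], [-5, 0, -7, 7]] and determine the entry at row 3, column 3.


(AB)_{ij} = sum_k A_{ik} B_{kj}.
For i=3, j=3:
A_{31} * B_{13} = -2 * 5 = -10
A_{32} * B_{23} = -8 * 1 = -8
A_{33} * B_{33} = -6 * 5 = -30
A_{34} * B_{43} = 5 * -7 = -35
Sum = -10 + -8 + -30 + -35 = -83

-83


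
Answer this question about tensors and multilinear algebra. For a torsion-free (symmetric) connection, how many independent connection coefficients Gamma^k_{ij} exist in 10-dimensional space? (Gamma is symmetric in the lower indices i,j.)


Christoffel symbols Gamma^k_{ij} are symmetric in i,j, so there are d * d(d+1)/2 independent symbols.
d = 10
d(d+1)/2 = 10 * 11 / 2 = 55
Total = 10 * 55 = 550

550


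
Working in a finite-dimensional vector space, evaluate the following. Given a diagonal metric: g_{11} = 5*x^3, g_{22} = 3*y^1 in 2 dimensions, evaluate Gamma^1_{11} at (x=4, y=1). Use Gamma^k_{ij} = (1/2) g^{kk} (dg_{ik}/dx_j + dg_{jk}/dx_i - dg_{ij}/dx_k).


For a diagonal metric, Gamma^k_{ij} = (1/2) g^{kk} (dg_{ik}/dx_j + dg_{jk}/dx_i - dg_{ij}/dx_k).
The metric is diagonal, so g_{ab} = 0 for a != b.
At the given point: g_{11} = 320, g_{22} = 3
g^{11} = 1/320
dg_{11}/dx_1 = dg_{11}/dx_1 = 240
dg_{11}/dx_1 = dg_{11}/dx_1 = 240
dg_{11}/dx_1 = dg_{11}/dx_1 = 240
Numerator = 240 + 240 - 240 = 240
Gamma^1_{11} = 240 / (2 * 320) = 3/8

3/8


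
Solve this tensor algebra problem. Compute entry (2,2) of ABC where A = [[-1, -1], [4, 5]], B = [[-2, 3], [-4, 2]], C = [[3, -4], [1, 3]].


(ABC)_{22} = sum_m (AB)_{2m} C_{m2}. First compute row 2 of AB.
(AB)_{21} = 4*-2 + 5*-4 = -28
(AB)_{22} = 4*3 + 5*2 = 22
Now contract with column 2 of C:
(AB)_{21} * C_{12} = -28 * -4 = 112
(AB)_{22} * C_{22} = 22 * 3 = 66
(ABC)_{22} = 112 + 66 = 178

178


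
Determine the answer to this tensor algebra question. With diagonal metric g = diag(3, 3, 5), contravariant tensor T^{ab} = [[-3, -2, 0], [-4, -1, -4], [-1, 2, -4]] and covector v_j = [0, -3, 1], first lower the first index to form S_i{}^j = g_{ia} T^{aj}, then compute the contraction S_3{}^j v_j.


Step 1: lower the first index. For a diagonal metric, g_{ia} T^{aj} = g_{ii} T^{ij} (no sum on i).
g_{33} = 5
S_3{}^1 = 5 * T^{31} = 5 * -1 = -5
S_3{}^2 = 5 * T^{32} = 5 * 2 = 10
S_3{}^3 = 5 * T^{33} = 5 * -4 = -20
Step 2: contract S_3{}^j with v_j.
S_3{}^1 * v_1 = -5 * 0 = 0
S_3{}^2 * v_2 = 10 * -3 = -30
S_3{}^3 * v_3 = -20 * 1 = -20
Result = 0 + -30 + -20 = -50

-50


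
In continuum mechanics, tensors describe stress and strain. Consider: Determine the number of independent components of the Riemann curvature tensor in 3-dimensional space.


The Riemann tensor in d dimensions has d^2(d^2 - 1)/12 independent components.
d = 3, so d^2 = 9
d^2 - 1 = 8
d^2(d^2 - 1) = 9 * 8 = 72
Divide by 12: 72 / 12 = 6

6


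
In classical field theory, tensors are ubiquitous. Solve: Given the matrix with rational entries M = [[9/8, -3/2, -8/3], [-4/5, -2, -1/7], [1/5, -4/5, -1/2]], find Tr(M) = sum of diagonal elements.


The trace is the sum of diagonal entries.
Diagonal: M[1,1] = 9/8, M[2,2] = -2, M[3,3] = -1/2
Tr(M) = 9/8 + -2 + -1/2
Computing step by step:
After adding M[1,1]: 9/8
After adding M[2,2]: -7/8
After adding M[3,3]: -11/8
Tr(M) = -11/8

-11/8


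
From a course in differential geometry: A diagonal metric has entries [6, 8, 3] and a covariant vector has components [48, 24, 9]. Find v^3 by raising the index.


To raise an index with a diagonal metric: v^i = v_i / g_{ii}.
For index 3: v_3 = 9, g_{33} = 3
v^3 = 9 / 3 = 3

3


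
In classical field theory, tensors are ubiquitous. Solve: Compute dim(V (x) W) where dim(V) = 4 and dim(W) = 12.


The dimension of a tensor product is the product of dimensions.
dim(V) = 4, dim(W) = 12
dim(V (x) W) = 4 * 12 = 48

48


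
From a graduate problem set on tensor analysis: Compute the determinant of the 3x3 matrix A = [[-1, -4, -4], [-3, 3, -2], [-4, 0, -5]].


Expanding along the first row, det(A) = a11*M_11 - a12*M_12 + a13*M_13, where M_1j is the (1,j) minor.
Minor M_11 = 3*-5 - -2*0 = -15
Minor M_12 = -3*-5 - -2*-4 = 7
Minor M_13 = -3*0 - 3*-4 = 12
det = -1*(-15) - -4*(7) + -4*(12)
    = 15 - -28 + -48
    = -5

-5


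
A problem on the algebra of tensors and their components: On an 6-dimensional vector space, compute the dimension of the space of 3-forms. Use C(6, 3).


The dimension of the space of p-forms on an n-dimensional space is C(n, p).
n = 6, p = 3
C(6, 3) = 6! / (3! * 3!) = 20

20


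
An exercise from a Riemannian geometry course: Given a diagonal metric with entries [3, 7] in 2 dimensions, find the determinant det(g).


For a diagonal metric, the determinant is the product of diagonal entries.
Diagonal entries: 3, 7
det(g) = 3 * 7 = 21

21


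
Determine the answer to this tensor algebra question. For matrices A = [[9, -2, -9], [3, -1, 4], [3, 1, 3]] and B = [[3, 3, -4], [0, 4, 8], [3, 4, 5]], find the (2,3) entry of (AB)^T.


(AB)^T_{ij} = (AB)_{ji} = sum_k A_{jk} B_{ki}.
For i=2, j=3 we need (AB)_{32}:
A_{31} * B_{12} = 3 * 3 = 9
A_{32} * B_{22} = 1 * 4 = 4
A_{33} * B_{32} = 3 * 4 = 12
Sum = 9 + 4 + 12 = 25

25


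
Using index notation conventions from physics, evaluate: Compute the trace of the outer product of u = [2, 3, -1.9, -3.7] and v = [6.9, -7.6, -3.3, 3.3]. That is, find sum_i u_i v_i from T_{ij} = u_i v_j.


The outer product gives T_{ij} = u_i v_j.
The trace (contraction) is Tr(T) = sum_i T_{ii} = sum_i u_i v_i.
Diagonal entries:
T_{11} = u_1 * v_1 = 2 * 6.9 = 13.8
T_{22} = u_2 * v_2 = 3 * -7.6 = -22.8
T_{33} = u_3 * v_3 = -1.9 * -3.3 = 6.27
T_{44} = u_4 * v_4 = -3.7 * 3.3 = -12.21
Tr(T) = 13.8 + -22.8 + 6.27 + -12.21 = -14.94

-14.94


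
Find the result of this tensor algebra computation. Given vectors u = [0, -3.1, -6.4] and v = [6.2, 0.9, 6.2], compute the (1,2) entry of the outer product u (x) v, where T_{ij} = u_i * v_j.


The outer product entry T_{ij} = u_i * v_j.
We need i=1, j=2.
u_1 = 0, v_2 = 0.9
T_{1,2} = 0 * 0.9 = 0

0


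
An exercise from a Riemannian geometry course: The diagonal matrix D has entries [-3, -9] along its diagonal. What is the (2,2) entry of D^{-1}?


For a diagonal matrix, the inverse has entries (D^{-1})_{ii} = 1/d_{ii}.
The diagonal entries are: d_{11} = -3, d_{22} = -9
We need (D^{-1})_{22} = 1/d_{22} = 1/-9 = -1/9

-1/9


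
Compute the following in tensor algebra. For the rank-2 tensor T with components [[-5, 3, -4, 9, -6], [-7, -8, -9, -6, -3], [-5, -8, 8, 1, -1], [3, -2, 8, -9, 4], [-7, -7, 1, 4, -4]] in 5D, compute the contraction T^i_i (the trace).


The contraction (trace) of a rank-2 tensor is the sum of its diagonal elements.
Diagonal entries: A[1,1] = -5, A[2,2] = -8, A[3,3] = 8, A[4,4] = -9, A[5,5] = -4
Tr(A) = -5 + -8 + 8 + -9 + -4 = -18

-18


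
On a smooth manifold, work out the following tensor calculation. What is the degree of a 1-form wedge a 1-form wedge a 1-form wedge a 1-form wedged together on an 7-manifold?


The degree of a wedge product is the sum of the degrees of the individual forms.
Degrees: 1, 1, 1, 1
Total degree = 1 + 1 + 1 + 1 = 4

4


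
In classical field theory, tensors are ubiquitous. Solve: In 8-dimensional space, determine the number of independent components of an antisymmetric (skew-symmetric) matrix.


An antisymmetric rank-2 tensor satisfies A_{ij} = -A_{ji}, so diagonal entries are zero.
The independent components are the upper-triangular entries: C(n, 2) = n(n-1)/2.
n = 8
C(8, 2) = 8 * 7 / 2 = 56 / 2 = 28

28


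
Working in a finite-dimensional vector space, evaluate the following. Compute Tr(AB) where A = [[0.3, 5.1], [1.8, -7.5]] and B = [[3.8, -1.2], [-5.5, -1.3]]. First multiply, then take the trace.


Tr(AB) = sum_i (AB)_{ii} where (AB)_{ii} = sum_k A_{ik} B_{ki}.
(AB)_{11} = 0.3*3.8 + 5.1*-5.5 = -26.91
(AB)_{22} = 1.8*-1.2 + -7.5*-1.3 = 7.59
Tr(AB) = -26.91 + 7.59 = -19.32

-19.32


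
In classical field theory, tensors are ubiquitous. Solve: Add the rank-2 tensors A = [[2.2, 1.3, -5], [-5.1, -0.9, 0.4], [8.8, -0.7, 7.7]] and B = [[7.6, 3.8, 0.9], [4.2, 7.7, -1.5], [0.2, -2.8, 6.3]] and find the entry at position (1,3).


Tensor addition is component-wise: (A + B)_{ij} = A_{ij} + B_{ij}.
A_{13} = -5
B_{13} = 0.9
(A + B)_{13} = -5 + 0.9 = -4.1

-4.1


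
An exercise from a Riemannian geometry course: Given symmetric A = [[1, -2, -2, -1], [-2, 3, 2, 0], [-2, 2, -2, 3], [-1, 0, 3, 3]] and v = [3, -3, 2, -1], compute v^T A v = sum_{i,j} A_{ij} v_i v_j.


First compute Av:
(Av)_1 = 1*3 + -2*-3 + -2*2 + -1*-1 = 6
(Av)_2 = -2*3 + 3*-3 + 2*2 + 0*-1 = -11
(Av)_3 = -2*3 + 2*-3 + -2*2 + 3*-1 = -19
(Av)_4 = -1*3 + 0*-3 + 3*2 + 3*-1 = 0
Av = [6, -11, -19, 0]
Then v^T (Av) = 3*6 + -3*-11 + 2*-19 + -1*0
= 18 + 33 + -38 + 0 = 13

13


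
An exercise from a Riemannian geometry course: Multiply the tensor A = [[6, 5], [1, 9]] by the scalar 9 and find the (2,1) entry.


Scalar multiplication: (cA)_{ij} = c * A_{ij}.
c = 9
A_{21} = 1
(cA)_{21} = 9 * 1 = 9

9


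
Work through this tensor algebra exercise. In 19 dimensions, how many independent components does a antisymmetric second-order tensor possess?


A antisymmetric rank-2 tensor in d dimensions has d(d-1)/2 independent components.
d = 19
d(d-1)/2 = 19 * 18 / 2 = 342 / 2 = 171

171


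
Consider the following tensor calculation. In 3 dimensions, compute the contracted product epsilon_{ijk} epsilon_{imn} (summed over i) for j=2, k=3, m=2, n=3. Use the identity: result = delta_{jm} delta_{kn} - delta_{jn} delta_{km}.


Using the identity: epsilon_{ijk} epsilon_{imn} = delta_{jm} delta_{kn} - delta_{jn} delta_{km}.
delta_{22} = 1
delta_{33} = 1
delta_{23} = 0
delta_{32} = 0
Result = 1 * 1 - 0 * 0 = 1 - 0 = 1

1


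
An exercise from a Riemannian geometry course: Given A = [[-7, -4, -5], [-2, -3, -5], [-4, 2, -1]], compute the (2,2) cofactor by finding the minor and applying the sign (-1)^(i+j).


To find cofactor C_{22}, delete row 2 and column 2.
The resulting 2x2 submatrix is: [[-7, -5], [-4, -1]]
Minor M_{22} = -7*-1 - -5*-4
  = 7 - 20 = -13
Sign = (-1)^(2+2) = (-1)^4 = 1
Cofactor C_{22} = 1 * -13 = -13

-13


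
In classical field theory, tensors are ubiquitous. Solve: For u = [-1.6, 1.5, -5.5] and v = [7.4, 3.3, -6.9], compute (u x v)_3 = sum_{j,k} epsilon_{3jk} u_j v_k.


(u x v)_3 = sum_{j,k} epsilon_{3jk} u_j v_k. Only permutations of (1,2,3) contribute; the two non-zero terms are:
eps_{312} u_1 v_2 = 1 * -1.6 * 3.3 = -5.28
eps_{321} u_2 v_1 = -1 * 1.5 * 7.4 = -11.1
(u x v)_3 = -16.38

-16.38


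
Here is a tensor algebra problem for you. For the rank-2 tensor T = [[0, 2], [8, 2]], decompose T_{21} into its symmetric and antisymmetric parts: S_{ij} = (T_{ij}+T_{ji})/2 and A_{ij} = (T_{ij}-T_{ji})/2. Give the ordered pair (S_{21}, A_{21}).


T_{21} = 8
T_{12} = 2
S_{21} = (8 + 2)/2 = 10/2 = 5
A_{21} = (8 - 2)/2 = 6/2 = 3
Check: S + A = 5 + 3 = 8 = T_{21}.

(5, 3)


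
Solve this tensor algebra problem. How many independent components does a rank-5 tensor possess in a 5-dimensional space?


The number of components of a rank-r tensor in d dimensions is d^r.
Here d = 5 and r = 5.
5^5 = 3125

3125


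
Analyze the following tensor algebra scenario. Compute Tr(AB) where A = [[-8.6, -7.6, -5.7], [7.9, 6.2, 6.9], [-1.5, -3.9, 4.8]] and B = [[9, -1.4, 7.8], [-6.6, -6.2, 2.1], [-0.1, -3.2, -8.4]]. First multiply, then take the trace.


Tr(AB) = sum_i (AB)_{ii} where (AB)_{ii} = sum_k A_{ik} B_{ki}.
(AB)_{11} = -8.6*9 + -7.6*-6.6 + -5.7*-0.1 = -26.67
(AB)_{22} = 7.9*-1.4 + 6.2*-6.2 + 6.9*-3.2 = -71.58
(AB)_{33} = -1.5*7.8 + -3.9*2.1 + 4.8*-8.4 = -60.21
Tr(AB) = -26.67 + -71.58 + -60.21 = -158.46

-158.46


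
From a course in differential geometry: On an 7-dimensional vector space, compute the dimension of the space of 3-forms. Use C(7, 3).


The dimension of the space of p-forms on an n-dimensional space is C(n, p).
n = 7, p = 3
C(7, 3) = 7! / (3! * 4!) = 35

35


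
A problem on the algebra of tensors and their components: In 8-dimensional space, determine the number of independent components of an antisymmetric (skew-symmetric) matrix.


An antisymmetric rank-2 tensor satisfies A_{ij} = -A_{ji}, so diagonal entries are zero.
The independent components are the upper-triangular entries: C(n, 2) = n(n-1)/2.
n = 8
C(8, 2) = 8 * 7 / 2 = 56 / 2 = 28

28


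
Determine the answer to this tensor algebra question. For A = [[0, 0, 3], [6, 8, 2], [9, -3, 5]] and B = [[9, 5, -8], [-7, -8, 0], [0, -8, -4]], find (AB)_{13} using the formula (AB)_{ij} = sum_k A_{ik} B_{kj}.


(AB)_{ij} = sum_k A_{ik} B_{kj}.
For i=1, j=3:
A_{11} * B_{13} = 0 * -8 = 0
A_{12} * B_{23} = 0 * 0 = 0
A_{13} * B_{33} = 3 * -4 = -12
Sum = 0 + 0 + -12 = -12

-12


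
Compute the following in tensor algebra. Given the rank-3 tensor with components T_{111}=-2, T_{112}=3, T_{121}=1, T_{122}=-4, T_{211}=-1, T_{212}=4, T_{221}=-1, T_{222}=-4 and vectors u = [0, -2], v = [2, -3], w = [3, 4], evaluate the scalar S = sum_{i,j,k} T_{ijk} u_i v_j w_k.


S = sum over i,j,k of T_{ijk} u_i v_j w_k. Expanding all 8 terms:
T_{111}*u_1*v_1*w_1 = -2*0*2*3 = 0  (running total: 0)
T_{112}*u_1*v_1*w_2 = 3*0*2*4 = 0  (running total: 0)
T_{121}*u_1*v_2*w_1 = 1*0*-3*3 = 0  (running total: 0)
T_{122}*u_1*v_2*w_2 = -4*0*-3*4 = 0  (running total: 0)
T_{211}*u_2*v_1*w_1 = -1*-2*2*3 = 12  (running total: 12)
T_{212}*u_2*v_1*w_2 = 4*-2*2*4 = -64  (running total: -52)
T_{221}*u_2*v_2*w_1 = -1*-2*-3*3 = -18  (running total: -70)
T_{222}*u_2*v_2*w_2 = -4*-2*-3*4 = -96  (running total: -166)
S = -166

-166


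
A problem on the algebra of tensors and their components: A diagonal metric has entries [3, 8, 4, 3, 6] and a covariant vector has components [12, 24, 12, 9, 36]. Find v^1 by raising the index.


To raise an index with a diagonal metric: v^i = v_i / g_{ii}.
For index 1: v_1 = 12, g_{11} = 3
v^1 = 12 / 3 = 4

4


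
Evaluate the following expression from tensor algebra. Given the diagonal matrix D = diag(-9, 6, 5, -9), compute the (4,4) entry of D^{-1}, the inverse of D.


For a diagonal matrix, the inverse has entries (D^{-1})_{ii} = 1/d_{ii}.
The diagonal entries are: d_{11} = -9, d_{22} = 6, d_{33} = 5, d_{44} = -9
We need (D^{-1})_{44} = 1/d_{44} = 1/-9 = -1/9

-1/9


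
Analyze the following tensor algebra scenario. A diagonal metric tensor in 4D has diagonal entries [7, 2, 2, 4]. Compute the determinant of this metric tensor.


For a diagonal metric, the determinant is the product of diagonal entries.
Diagonal entries: 7, 2, 2, 4
det(g) = 7 * 2 * 2 * 4 = 112

112


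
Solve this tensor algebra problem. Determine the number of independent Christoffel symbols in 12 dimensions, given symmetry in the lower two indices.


Christoffel symbols Gamma^k_{ij} are symmetric in i,j, so there are d * d(d+1)/2 independent symbols.
d = 12
d(d+1)/2 = 12 * 13 / 2 = 78
Total = 12 * 78 = 936

936


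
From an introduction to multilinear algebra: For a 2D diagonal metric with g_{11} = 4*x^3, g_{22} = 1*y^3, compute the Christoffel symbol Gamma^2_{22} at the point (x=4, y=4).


For a diagonal metric, Gamma^k_{ij} = (1/2) g^{kk} (dg_{ik}/dx_j + dg_{jk}/dx_i - dg_{ij}/dx_k).
The metric is diagonal, so g_{ab} = 0 for a != b.
At the given point: g_{11} = 256, g_{22} = 64
g^{22} = 1/64
dg_{22}/dx_2 = dg_{22}/dx_2 = 48
dg_{22}/dx_2 = dg_{22}/dx_2 = 48
dg_{22}/dx_2 = dg_{22}/dx_2 = 48
Numerator = 48 + 48 - 48 = 48
Gamma^2_{22} = 48 / (2 * 64) = 3/8

3/8


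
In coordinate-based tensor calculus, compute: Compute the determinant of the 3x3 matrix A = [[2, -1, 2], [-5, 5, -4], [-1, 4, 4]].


Expanding along the first row, det(A) = a11*M_11 - a12*M_12 + a13*M_13, where M_1j is the (1,j) minor.
Minor M_11 = 5*4 - -4*4 = 36
Minor M_12 = -5*4 - -4*-1 = -24
Minor M_13 = -5*4 - 5*-1 = -15
det = 2*(36) - -1*(-24) + 2*(-15)
    = 72 - 24 + -30
    = 18

18


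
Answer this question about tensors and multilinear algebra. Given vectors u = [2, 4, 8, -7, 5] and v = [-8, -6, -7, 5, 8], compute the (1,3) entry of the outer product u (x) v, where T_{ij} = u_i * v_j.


The outer product entry T_{ij} = u_i * v_j.
We need i=1, j=3.
u_1 = 2, v_3 = -7
T_{1,3} = 2 * -7 = -14

-14


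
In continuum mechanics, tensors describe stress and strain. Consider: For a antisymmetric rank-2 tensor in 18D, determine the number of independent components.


A antisymmetric rank-2 tensor in d dimensions has d(d-1)/2 independent components.
d = 18
d(d-1)/2 = 18 * 17 / 2 = 306 / 2 = 153

153


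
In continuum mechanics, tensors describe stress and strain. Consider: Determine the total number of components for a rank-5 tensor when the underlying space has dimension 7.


The number of components of a rank-r tensor in d dimensions is d^r.
Here d = 7 and r = 5.
7^5 = 16807

16807


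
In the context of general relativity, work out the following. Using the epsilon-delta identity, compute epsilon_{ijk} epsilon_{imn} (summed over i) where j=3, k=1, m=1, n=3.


Using the identity: epsilon_{ijk} epsilon_{imn} = delta_{jm} delta_{kn} - delta_{jn} delta_{km}.
delta_{31} = 0
delta_{13} = 0
delta_{33} = 1
delta_{11} = 1
Result = 0 * 0 - 1 * 1 = 0 - 1 = -1

-1


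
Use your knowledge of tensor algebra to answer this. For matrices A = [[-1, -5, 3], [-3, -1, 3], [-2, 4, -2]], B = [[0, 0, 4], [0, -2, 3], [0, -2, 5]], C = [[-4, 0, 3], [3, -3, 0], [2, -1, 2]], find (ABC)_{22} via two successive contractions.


(ABC)_{22} = sum_m (AB)_{2m} C_{m2}. First compute row 2 of AB.
(AB)_{21} = -3*0 + -1*0 + 3*0 = 0
(AB)_{22} = -3*0 + -1*-2 + 3*-2 = -4
(AB)_{23} = -3*4 + -1*3 + 3*5 = 0
Now contract with column 2 of C:
(AB)_{21} * C_{12} = 0 * 0 = 0
(AB)_{22} * C_{22} = -4 * -3 = 12
(AB)_{23} * C_{32} = 0 * -1 = 0
(ABC)_{22} = 0 + 12 + 0 = 12

12


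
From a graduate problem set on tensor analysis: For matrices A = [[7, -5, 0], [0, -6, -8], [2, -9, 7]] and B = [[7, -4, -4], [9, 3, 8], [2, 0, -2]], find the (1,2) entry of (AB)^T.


(AB)^T_{ij} = (AB)_{ji} = sum_k A_{jk} B_{ki}.
For i=1, j=2 we need (AB)_{21}:
A_{21} * B_{11} = 0 * 7 = 0
A_{22} * B_{21} = -6 * 9 = -54
A_{23} * B_{31} = -8 * 2 = -16
Sum = 0 + -54 + -16 = -70

-70


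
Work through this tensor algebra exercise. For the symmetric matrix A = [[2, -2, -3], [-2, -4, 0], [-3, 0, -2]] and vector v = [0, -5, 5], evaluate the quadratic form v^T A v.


First compute Av:
(Av)_1 = 2*0 + -2*-5 + -3*5 = -5
(Av)_2 = -2*0 + -4*-5 + 0*5 = 20
(Av)_3 = -3*0 + 0*-5 + -2*5 = -10
Av = [-5, 20, -10]
Then v^T (Av) = 0*-5 + -5*20 + 5*-10
= 0 + -100 + -50 = -150

-150


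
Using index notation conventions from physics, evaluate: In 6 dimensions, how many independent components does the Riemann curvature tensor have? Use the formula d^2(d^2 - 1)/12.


The Riemann tensor in d dimensions has d^2(d^2 - 1)/12 independent components.
d = 6, so d^2 = 36
d^2 - 1 = 35
d^2(d^2 - 1) = 36 * 35 = 1260
Divide by 12: 1260 / 12 = 105

105


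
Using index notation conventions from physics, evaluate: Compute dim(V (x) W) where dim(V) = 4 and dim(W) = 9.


The dimension of a tensor product is the product of dimensions.
dim(V) = 4, dim(W) = 9
dim(V (x) W) = 4 * 9 = 36

36


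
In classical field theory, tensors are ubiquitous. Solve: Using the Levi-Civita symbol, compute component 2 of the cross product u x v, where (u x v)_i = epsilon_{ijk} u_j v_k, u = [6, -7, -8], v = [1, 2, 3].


(u x v)_2 = sum_{j,k} epsilon_{2jk} u_j v_k. Only permutations of (1,2,3) contribute; the two non-zero terms are:
eps_{213} u_1 v_3 = -1 * 6 * 3 = -18
eps_{231} u_3 v_1 = 1 * -8 * 1 = -8
(u x v)_2 = -26

-26


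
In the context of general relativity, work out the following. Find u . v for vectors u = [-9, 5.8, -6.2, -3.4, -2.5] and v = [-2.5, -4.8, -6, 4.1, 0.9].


The inner product u . v = sum of u_i * v_i.
Term-by-term: -9 * -2.5, 5.8 * -4.8, -6.2 * -6, -3.4 * 4.1, -2.5 * 0.9
Products: 22.5, -27.84, 37.2, -13.94, -2.25
Sum = 22.5 + -27.84 + 37.2 + -13.94 + -2.25 = 15.67

15.67


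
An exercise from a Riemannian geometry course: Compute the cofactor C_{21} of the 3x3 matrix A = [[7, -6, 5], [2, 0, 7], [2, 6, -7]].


To find cofactor C_{21}, delete row 2 and column 1.
The resulting 2x2 submatrix is: [[-6, 5], [6, -7]]
Minor M_{21} = -6*-7 - 5*6
  = 42 - 30 = 12
Sign = (-1)^(2+1) = (-1)^3 = -1
Cofactor C_{21} = -1 * 12 = -12

-12


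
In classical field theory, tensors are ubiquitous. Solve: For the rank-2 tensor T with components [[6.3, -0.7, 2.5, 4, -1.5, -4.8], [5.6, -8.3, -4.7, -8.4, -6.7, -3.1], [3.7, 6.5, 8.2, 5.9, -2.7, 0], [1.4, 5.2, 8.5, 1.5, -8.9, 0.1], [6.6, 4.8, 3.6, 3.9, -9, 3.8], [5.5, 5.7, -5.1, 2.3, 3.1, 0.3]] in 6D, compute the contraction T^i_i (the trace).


The contraction (trace) of a rank-2 tensor is the sum of its diagonal elements.
Diagonal entries: A[1,1] = 6.3, A[2,2] = -8.3, A[3,3] = 8.2, A[4,4] = 1.5, A[5,5] = -9, A[6,6] = 0.3
Tr(A) = 6.3 + -8.3 + 8.2 + 1.5 + -9 + 0.3 = -1

-1


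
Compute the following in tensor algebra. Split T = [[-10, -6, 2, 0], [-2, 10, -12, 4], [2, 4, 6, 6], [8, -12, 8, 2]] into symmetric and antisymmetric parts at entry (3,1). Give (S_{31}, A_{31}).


T_{31} = 2
T_{13} = 2
S_{31} = (2 + 2)/2 = 4/2 = 2
A_{31} = (2 - 2)/2 = 0/2 = 0
Check: S + A = 2 + 0 = 2 = T_{31}.

(2, 0)


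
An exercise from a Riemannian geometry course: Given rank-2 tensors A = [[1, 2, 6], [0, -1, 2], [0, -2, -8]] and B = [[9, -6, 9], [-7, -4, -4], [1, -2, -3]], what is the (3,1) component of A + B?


Tensor addition is component-wise: (A + B)_{ij} = A_{ij} + B_{ij}.
A_{31} = 0
B_{31} = 1
(A + B)_{31} = 0 + 1 = 1

1


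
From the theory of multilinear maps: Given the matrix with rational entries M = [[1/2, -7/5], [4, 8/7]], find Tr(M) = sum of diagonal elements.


The trace is the sum of diagonal entries.
Diagonal: M[1,1] = 1/2, M[2,2] = 8/7
Tr(M) = 1/2 + 8/7
Computing step by step:
After adding M[1,1]: 1/2
After adding M[2,2]: 23/14
Tr(M) = 23/14

23/14


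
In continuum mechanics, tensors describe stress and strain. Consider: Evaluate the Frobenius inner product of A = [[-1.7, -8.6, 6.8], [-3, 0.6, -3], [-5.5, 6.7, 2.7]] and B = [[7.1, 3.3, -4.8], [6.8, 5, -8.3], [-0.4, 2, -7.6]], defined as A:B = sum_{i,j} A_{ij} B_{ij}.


A:B = sum over all i,j of A_{ij} * B_{ij}.
Row 1: -1.7*7.1=-12.07, -8.6*3.3=-28.38, 6.8*-4.8=-32.64 => row sum = -73.09
Row 2: -3*6.8=-20.4, 0.6*5=3, -3*-8.3=24.9 => row sum = 7.5
Row 3: -5.5*-0.4=2.2, 6.7*2=13.4, 2.7*-7.6=-20.52 => row sum = -4.92
Total = -73.09 + 7.5 + -4.92 = -70.51

-70.51


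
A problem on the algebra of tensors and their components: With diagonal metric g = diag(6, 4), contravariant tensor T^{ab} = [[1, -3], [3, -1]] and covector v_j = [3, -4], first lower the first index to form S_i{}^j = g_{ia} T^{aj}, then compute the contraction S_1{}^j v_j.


Step 1: lower the first index. For a diagonal metric, g_{ia} T^{aj} = g_{ii} T^{ij} (no sum on i).
g_{11} = 6
S_1{}^1 = 6 * T^{11} = 6 * 1 = 6
S_1{}^2 = 6 * T^{12} = 6 * -3 = -18
Step 2: contract S_1{}^j with v_j.
S_1{}^1 * v_1 = 6 * 3 = 18
S_1{}^2 * v_2 = -18 * -4 = 72
Result = 18 + 72 = 90

90


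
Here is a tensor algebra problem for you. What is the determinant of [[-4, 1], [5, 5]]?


For a 2x2 matrix [[a, b], [c, d]], det = a*d - b*c.
a = -4, b = 1, c = 5, d = 5
a*d = -4 * 5 = -20
b*c = 1 * 5 = 5
det = -20 - 5 = -25

-25


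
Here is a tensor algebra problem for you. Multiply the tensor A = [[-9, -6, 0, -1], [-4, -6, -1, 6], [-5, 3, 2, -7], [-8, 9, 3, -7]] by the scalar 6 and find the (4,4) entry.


Scalar multiplication: (cA)_{ij} = c * A_{ij}.
c = 6
A_{44} = -7
(cA)_{44} = 6 * -7 = -42

-42
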